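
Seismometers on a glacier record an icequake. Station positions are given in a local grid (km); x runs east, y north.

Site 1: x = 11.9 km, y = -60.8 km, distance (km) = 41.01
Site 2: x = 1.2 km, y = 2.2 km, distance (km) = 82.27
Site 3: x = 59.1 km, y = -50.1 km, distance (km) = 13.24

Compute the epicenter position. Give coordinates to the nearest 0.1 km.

x ≈ 52.9 km, y ≈ -61.8 km

Circle about each station: (x − 11.9)² + (y + 60.8)² = 41.01²; (x − 1.2)² + (y − 2.2)² = 82.27²; (x − 59.1)² + (y + 50.1)² = 13.24².
Subtracting the Site 1 equation from the Site 2 and Site 3 equations removes the quadratic terms:
-21.4 x + 126.0 y = -8918.50
94.4 x + 21.4 y = 3671.09
Solving the 2×2 system: x ≈ 52.9, y ≈ -61.8 km.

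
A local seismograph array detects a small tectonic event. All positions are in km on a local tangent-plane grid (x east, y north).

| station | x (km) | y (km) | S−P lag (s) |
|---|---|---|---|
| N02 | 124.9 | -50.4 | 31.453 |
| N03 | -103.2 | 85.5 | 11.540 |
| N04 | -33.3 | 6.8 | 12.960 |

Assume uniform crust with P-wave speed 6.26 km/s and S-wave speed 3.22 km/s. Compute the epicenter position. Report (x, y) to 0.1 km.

x ≈ -27.0 km, y ≈ 92.5 km

Distance from S−P lag: d = Δt · v_P v_S / (v_P − v_S) = Δt · (6.26·3.22)/(6.26−3.22) ≈ 6.6307·Δt.
So d_N02 = 208.55, d_N03 = 76.52, d_N04 = 85.93 km.
Circle about each station: (x − 124.9)² + (y + 50.4)² = 208.55²; (x + 103.2)² + (y − 85.5)² = 76.52²; (x + 33.3)² + (y − 6.8)² = 85.93².
Subtracting pairs of circle equations eliminates x²+y² and gives linear equations (the radical axes):
-456.2 x + 271.8 y = 37458.11
-316.4 x + 114.4 y = 19124.10
Solving the 2×2 system: x ≈ -27.0, y ≈ 92.5 km.
Check against N02 (with the unrounded x, y): √((x − 124.9)²+(y + 50.4)²) = 208.55 ≈ 208.55 km. ✓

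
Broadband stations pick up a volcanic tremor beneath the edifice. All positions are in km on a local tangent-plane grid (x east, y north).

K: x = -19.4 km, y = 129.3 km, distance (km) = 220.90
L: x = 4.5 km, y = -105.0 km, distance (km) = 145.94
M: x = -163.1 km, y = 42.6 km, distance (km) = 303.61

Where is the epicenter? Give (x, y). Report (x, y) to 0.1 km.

Circle about each station: (x + 19.4)² + (y − 129.3)² = 220.90²; (x − 4.5)² + (y + 105.0)² = 145.94²; (x + 163.1)² + (y − 42.6)² = 303.61².
Subtracting the K equation from the L and M equations removes the quadratic terms:
47.8 x − 468.6 y = 21448.73
-287.4 x − 173.4 y = -32060.70
Solving the 2×2 system: x ≈ 131.1, y ≈ -32.4 km.

x ≈ 131.1 km, y ≈ -32.4 km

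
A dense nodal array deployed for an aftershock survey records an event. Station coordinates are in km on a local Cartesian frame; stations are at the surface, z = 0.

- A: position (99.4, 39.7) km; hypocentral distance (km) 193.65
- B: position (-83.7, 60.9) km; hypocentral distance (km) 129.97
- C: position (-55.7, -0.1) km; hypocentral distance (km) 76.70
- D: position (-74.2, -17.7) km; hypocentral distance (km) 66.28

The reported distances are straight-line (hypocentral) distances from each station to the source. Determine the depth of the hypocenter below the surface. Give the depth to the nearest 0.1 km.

Each station gives a sphere (x−x_i)² + (y−y_i)² + z² = d_i² (stations at z=0).
Subtracting the A sphere from B and C: z² cancels, leaving linear equations in x and y:
-366.2 x + 42.4 y = 19866.17
-310.2 x − 79.6 y = 23263.48
Solving: x ≈ -60.700, y ≈ -55.709 km (keep extra digits for the depth step; rounded: -60.7, -55.7).
Then from the A sphere: z² = 193.65² − (x − 99.4)² − (y − 39.7)² with x = -60.700, y = -55.709, so z ≈ 52.587 ≈ 52.6 km.
Check against D (with the unrounded solution): distance 66.28 ≈ 66.28 km. ✓

52.6 km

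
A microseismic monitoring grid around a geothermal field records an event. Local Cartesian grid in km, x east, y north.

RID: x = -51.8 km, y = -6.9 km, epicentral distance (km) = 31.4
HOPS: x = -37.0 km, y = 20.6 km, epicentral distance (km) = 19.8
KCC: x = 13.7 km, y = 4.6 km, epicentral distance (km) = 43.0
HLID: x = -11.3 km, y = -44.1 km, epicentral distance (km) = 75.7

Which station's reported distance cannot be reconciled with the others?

RID

Solve using three stations at a time. Using HOPS, KCC, HLID (subtract circle equations pairwise → linear system) gives (x, y) ≈ (-20.2, 31.1).
Distances from that point to each station vs reported:
  RID: calculated 49.4 vs reported 31.4 → residual 18.0 km
  HOPS: calculated 19.8 vs reported 19.8 → residual 0.0 km
  KCC: calculated 43.0 vs reported 43.0 → residual 0.0 km
  HLID: calculated 75.7 vs reported 75.7 → residual 0.0 km
HOPS, KCC, HLID are mutually consistent (residuals ≈ 0); RID is off by 18.0 km.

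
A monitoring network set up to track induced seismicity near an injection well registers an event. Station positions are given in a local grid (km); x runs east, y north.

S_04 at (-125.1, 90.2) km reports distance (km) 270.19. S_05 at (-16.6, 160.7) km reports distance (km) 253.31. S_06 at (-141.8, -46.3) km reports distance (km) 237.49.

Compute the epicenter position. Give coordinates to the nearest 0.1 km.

(94.8, -66.8)

Circle about each station: (x + 125.1)² + (y − 90.2)² = 270.19²; (x + 16.6)² + (y − 160.7)² = 253.31²; (x + 141.8)² + (y + 46.3)² = 237.49².
Subtracting the S_04 equation from the S_05 and S_06 equations removes the quadratic terms:
217.0 x + 141.0 y = 11150.68
-33.4 x − 273.0 y = 15066.02
Solving the 2×2 system: x ≈ 94.8, y ≈ -66.8 km.
Check against S_04 (with the unrounded x, y): √((x + 125.1)²+(y − 90.2)²) = 270.17 ≈ 270.19 km. ✓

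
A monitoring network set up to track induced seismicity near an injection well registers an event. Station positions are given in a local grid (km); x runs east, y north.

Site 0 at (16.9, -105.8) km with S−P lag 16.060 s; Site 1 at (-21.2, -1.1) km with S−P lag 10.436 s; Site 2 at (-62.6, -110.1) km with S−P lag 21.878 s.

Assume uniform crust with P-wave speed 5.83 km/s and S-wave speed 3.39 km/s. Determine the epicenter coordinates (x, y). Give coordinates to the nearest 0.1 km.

Distance from S−P lag: d = Δt · v_P v_S / (v_P − v_S) = Δt · (5.83·3.39)/(5.83−3.39) ≈ 8.0999·Δt.
So d_Site 0 = 130.08, d_Site 1 = 84.53, d_Site 2 = 177.21 km.
Circle about each station: (x − 16.9)² + (y + 105.8)² = 130.08²; (x + 21.2)² + (y + 1.1)² = 84.53²; (x + 62.6)² + (y + 110.1)² = 177.21².
Subtracting the Site 0 equation from the Site 1 and Site 2 equations removes the quadratic terms:
-76.2 x + 209.4 y = -1253.11
-159.0 x − 8.6 y = -9921.06
Solving the 2×2 system: x ≈ 61.5, y ≈ 16.4 km.

61.5 km east, 16.4 km north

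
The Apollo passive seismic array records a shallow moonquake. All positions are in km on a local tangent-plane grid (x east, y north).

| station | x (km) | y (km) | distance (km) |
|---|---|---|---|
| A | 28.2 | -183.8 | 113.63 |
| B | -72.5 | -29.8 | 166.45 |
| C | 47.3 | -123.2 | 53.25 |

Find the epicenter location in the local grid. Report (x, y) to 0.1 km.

84.5 km east, -85.1 km north

Circle about each station: (x − 28.2)² + (y + 183.8)² = 113.63²; (x + 72.5)² + (y + 29.8)² = 166.45²; (x − 47.3)² + (y + 123.2)² = 53.25².
Subtracting pairs of circle equations eliminates x²+y² and gives linear equations (the radical axes):
-201.4 x + 308.0 y = -43227.22
38.2 x + 121.2 y = -7085.94
Solving the 2×2 system: x ≈ 84.5, y ≈ -85.1 km.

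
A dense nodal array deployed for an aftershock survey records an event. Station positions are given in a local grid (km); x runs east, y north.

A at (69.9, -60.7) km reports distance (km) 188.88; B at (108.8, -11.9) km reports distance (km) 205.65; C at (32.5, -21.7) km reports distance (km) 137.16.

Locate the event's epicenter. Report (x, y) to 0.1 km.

Circle about each station: (x − 69.9)² + (y + 60.7)² = 188.88²; (x − 108.8)² + (y + 11.9)² = 205.65²; (x − 32.5)² + (y + 21.7)² = 137.16².
Subtracting pairs of circle equations eliminates x²+y² and gives linear equations (the radical axes):
77.8 x + 97.6 y = -3207.72
-74.8 x + 78.0 y = 9819.43
Solving the 2×2 system: x ≈ -90.4, y ≈ 39.2 km.
Check against A (with the unrounded x, y): √((x − 69.9)²+(y + 60.7)²) = 188.88 ≈ 188.88 km. ✓

(-90.4, 39.2)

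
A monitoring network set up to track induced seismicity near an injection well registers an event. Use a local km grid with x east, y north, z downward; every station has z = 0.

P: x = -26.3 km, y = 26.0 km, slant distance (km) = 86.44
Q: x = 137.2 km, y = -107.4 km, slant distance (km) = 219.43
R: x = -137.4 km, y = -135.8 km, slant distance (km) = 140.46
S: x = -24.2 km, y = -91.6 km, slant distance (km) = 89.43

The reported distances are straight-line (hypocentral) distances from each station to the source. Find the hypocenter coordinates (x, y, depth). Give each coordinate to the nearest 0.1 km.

x ≈ -61.2 km, y ≈ -31.2 km, depth ≈ 54.6 km

Each station gives a sphere (x−x_i)² + (y−y_i)² + z² = d_i² (stations at z=0).
Subtracting the P sphere from Q and R: z² cancels, leaving linear equations in x and y:
327.0 x − 266.8 y = -11686.74
-222.2 x − 323.6 y = 23695.57
Solving: x ≈ -61.198, y ≈ -31.203 km (keep extra digits for the depth step; rounded: -61.2, -31.2).
Then from the P sphere: z² = 86.44² − (x + 26.3)² − (y − 26.0)² with x = -61.198, y = -31.203, so z ≈ 54.606 ≈ 54.6 km.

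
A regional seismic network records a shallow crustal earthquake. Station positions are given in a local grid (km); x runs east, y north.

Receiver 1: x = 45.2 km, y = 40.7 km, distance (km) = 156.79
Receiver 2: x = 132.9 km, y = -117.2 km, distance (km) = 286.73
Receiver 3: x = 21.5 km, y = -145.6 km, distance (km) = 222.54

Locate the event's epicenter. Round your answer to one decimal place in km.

Circle about each station: (x − 45.2)² + (y − 40.7)² = 156.79²; (x − 132.9)² + (y + 117.2)² = 286.73²; (x − 21.5)² + (y + 145.6)² = 222.54².
Subtracting pairs of circle equations eliminates x²+y² and gives linear equations (the radical axes):
175.4 x − 315.8 y = -29932.27
-47.4 x − 372.6 y = -6978.87
Solving the 2×2 system: x ≈ -111.4, y ≈ 32.9 km.

(-111.4, 32.9)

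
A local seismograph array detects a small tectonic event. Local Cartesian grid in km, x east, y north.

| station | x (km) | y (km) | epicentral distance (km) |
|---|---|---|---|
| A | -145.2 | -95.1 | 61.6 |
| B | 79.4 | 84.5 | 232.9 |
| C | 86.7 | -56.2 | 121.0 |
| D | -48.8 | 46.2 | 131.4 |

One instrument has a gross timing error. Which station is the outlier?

Solve using three stations at a time. Using A, B, D (subtract circle equations pairwise → linear system) gives (x, y) ≈ (-85.5, -80.0).
Distances from that point to each station vs reported:
  A: calculated 61.6 vs reported 61.6 → residual 0.0 km
  B: calculated 232.9 vs reported 232.9 → residual 0.0 km
  C: calculated 173.8 vs reported 121.0 → residual 52.8 km
  D: calculated 131.4 vs reported 131.4 → residual 0.0 km
A, B, D are mutually consistent (residuals ≈ 0); C is off by 52.8 km.

C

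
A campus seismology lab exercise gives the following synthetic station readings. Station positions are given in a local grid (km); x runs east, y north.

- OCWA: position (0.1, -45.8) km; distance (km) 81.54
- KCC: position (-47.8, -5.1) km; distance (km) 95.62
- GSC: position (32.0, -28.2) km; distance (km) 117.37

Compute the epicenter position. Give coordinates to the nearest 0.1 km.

x ≈ -61.0 km, y ≈ -99.8 km

Circle about each station: (x − 0.1)² + (y + 45.8)² = 81.54²; (x + 47.8)² + (y + 5.1)² = 95.62²; (x − 32.0)² + (y + 28.2)² = 117.37².
Subtracting pairs of circle equations eliminates x²+y² and gives linear equations (the radical axes):
-95.8 x + 81.4 y = -2281.21
63.8 x + 35.2 y = -7405.36
Solving the 2×2 system: x ≈ -61.0, y ≈ -99.8 km.
Check against OCWA (with the unrounded x, y): √((x − 0.1)²+(y + 45.8)²) = 81.55 ≈ 81.54 km. ✓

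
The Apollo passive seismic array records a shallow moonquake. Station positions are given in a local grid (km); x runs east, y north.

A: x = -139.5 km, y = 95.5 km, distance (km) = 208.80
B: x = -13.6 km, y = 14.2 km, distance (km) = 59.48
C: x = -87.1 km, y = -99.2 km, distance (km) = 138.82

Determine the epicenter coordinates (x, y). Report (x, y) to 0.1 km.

Circle about each station: (x + 139.5)² + (y − 95.5)² = 208.80²; (x + 13.6)² + (y − 14.2)² = 59.48²; (x + 87.1)² + (y + 99.2)² = 138.82².
Subtracting the A equation from the B and C equations removes the quadratic terms:
251.8 x − 162.6 y = 11865.67
104.8 x − 389.4 y = 13173.00
Solving the 2×2 system: x ≈ 30.6, y ≈ -25.6 km.
Check against A (with the unrounded x, y): √((x + 139.5)²+(y − 95.5)²) = 208.80 ≈ 208.80 km. ✓

30.6 km east, -25.6 km north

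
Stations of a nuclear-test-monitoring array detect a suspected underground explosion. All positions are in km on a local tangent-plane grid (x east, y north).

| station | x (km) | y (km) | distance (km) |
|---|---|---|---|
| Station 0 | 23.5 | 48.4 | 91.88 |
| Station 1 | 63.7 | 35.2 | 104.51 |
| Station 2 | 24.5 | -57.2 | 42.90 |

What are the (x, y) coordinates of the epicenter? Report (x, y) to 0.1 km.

Circle about each station: (x − 23.5)² + (y − 48.4)² = 91.88²; (x − 63.7)² + (y − 35.2)² = 104.51²; (x − 24.5)² + (y + 57.2)² = 42.90².
Subtracting pairs of circle equations eliminates x²+y² and gives linear equations (the radical axes):
80.4 x − 26.4 y = -78.49
2.0 x − 211.2 y = 7578.80
Solving the 2×2 system: x ≈ -12.8, y ≈ -36.0 km.

(-12.8, -36.0)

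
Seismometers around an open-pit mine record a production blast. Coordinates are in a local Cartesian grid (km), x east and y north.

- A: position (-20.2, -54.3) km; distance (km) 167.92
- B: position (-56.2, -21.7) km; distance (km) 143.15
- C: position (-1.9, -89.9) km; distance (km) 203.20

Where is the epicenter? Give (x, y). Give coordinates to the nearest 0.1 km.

x ≈ -8.3 km, y ≈ 113.2 km

Circle about each station: (x + 20.2)² + (y + 54.3)² = 167.92²; (x + 56.2)² + (y + 21.7)² = 143.15²; (x + 1.9)² + (y + 89.9)² = 203.20².
Subtracting pairs of circle equations eliminates x²+y² and gives linear equations (the radical axes):
-72.0 x + 65.2 y = 7978.00
36.6 x − 71.2 y = -8364.02
Solving the 2×2 system: x ≈ -8.3, y ≈ 113.2 km.
Check against A (with the unrounded x, y): √((x + 20.2)²+(y + 54.3)²) = 167.94 ≈ 167.92 km. ✓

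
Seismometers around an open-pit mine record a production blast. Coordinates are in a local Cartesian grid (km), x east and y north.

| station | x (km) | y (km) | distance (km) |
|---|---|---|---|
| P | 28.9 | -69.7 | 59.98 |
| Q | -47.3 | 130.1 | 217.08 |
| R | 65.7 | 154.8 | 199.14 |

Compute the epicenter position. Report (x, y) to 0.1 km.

Circle about each station: (x − 28.9)² + (y + 69.7)² = 59.98²; (x + 47.3)² + (y − 130.1)² = 217.08²; (x − 65.7)² + (y − 154.8)² = 199.14².
Subtracting pairs of circle equations eliminates x²+y² and gives linear equations (the radical axes):
-152.4 x + 399.6 y = -30056.13
73.6 x + 449.0 y = -13472.91
Solving the 2×2 system: x ≈ 82.9, y ≈ -43.6 km.

x ≈ 82.9 km, y ≈ -43.6 km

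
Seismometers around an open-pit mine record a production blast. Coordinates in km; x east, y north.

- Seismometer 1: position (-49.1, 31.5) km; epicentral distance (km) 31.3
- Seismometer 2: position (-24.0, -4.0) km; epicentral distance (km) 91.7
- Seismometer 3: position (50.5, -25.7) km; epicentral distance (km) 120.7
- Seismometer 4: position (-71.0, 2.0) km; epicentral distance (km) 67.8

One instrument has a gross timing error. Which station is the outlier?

Seismometer 2

Solve using three stations at a time. Using Seismometer 1, Seismometer 3, Seismometer 4 (subtract circle equations pairwise → linear system) gives (x, y) ≈ (-35.0, 59.5).
Distances from that point to each station vs reported:
  Seismometer 1: calculated 31.3 vs reported 31.3 → residual 0.0 km
  Seismometer 2: calculated 64.4 vs reported 91.7 → residual 27.3 km
  Seismometer 3: calculated 120.7 vs reported 120.7 → residual 0.0 km
  Seismometer 4: calculated 67.8 vs reported 67.8 → residual 0.0 km
Seismometer 1, Seismometer 3, Seismometer 4 are mutually consistent (residuals ≈ 0); Seismometer 2 is off by 27.3 km.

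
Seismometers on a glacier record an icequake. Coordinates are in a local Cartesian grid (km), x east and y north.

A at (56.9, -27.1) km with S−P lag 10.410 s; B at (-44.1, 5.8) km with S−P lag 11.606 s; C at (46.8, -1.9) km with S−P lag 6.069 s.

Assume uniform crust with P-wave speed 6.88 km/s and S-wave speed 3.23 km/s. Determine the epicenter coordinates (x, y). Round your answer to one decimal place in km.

Distance from S−P lag: d = Δt · v_P v_S / (v_P − v_S) = Δt · (6.88·3.23)/(6.88−3.23) ≈ 6.0883·Δt.
So d_A = 63.38, d_B = 70.66, d_C = 36.95 km.
Circle about each station: (x − 56.9)² + (y + 27.1)² = 63.38²; (x + 44.1)² + (y − 5.8)² = 70.66²; (x − 46.8)² + (y + 1.9)² = 36.95².
Subtracting the A equation from the B and C equations removes the quadratic terms:
-202.0 x + 65.8 y = -2969.38
-20.2 x + 50.4 y = 873.55
Solving the 2×2 system: x ≈ 23.4, y ≈ 26.7 km.

(23.4, 26.7)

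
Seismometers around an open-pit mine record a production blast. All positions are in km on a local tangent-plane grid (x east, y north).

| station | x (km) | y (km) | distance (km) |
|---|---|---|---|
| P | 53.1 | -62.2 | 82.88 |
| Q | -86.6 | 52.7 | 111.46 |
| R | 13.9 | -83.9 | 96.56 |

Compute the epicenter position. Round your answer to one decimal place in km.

(17.4, 12.6)

Circle about each station: (x − 53.1)² + (y + 62.2)² = 82.88²; (x + 86.6)² + (y − 52.7)² = 111.46²; (x − 13.9)² + (y + 83.9)² = 96.56².
Subtracting pairs of circle equations eliminates x²+y² and gives linear equations (the radical axes):
-279.4 x + 229.8 y = -1965.84
-78.4 x − 43.4 y = -1910.77
Solving the 2×2 system: x ≈ 17.4, y ≈ 12.6 km.
Check against P (with the unrounded x, y): √((x − 53.1)²+(y + 62.2)²) = 82.88 ≈ 82.88 km. ✓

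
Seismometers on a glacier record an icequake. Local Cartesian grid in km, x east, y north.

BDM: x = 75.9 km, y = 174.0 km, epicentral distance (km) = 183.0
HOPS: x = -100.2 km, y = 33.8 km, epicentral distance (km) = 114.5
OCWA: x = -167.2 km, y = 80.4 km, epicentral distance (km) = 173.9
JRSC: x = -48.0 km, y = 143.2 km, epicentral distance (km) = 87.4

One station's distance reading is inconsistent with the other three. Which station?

Solve using three stations at a time. Using HOPS, OCWA, JRSC (subtract circle equations pairwise → linear system) gives (x, y) ≈ (6.6, 75.0).
Distances from that point to each station vs reported:
  BDM: calculated 120.8 vs reported 183.0 → residual 62.2 km
  HOPS: calculated 114.5 vs reported 114.5 → residual 0.0 km
  OCWA: calculated 173.9 vs reported 173.9 → residual 0.0 km
  JRSC: calculated 87.4 vs reported 87.4 → residual 0.0 km
HOPS, OCWA, JRSC are mutually consistent (residuals ≈ 0); BDM is off by 62.2 km.

BDM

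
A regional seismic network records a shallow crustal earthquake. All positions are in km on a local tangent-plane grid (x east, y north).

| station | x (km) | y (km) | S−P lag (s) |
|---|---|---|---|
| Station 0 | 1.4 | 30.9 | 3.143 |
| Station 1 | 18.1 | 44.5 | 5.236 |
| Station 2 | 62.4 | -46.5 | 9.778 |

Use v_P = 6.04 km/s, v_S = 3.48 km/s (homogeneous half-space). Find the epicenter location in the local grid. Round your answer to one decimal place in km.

Distance from S−P lag: d = Δt · v_P v_S / (v_P − v_S) = Δt · (6.04·3.48)/(6.04−3.48) ≈ 8.2106·Δt.
So d_Station 0 = 25.81, d_Station 1 = 42.99, d_Station 2 = 80.28 km.
Circle about each station: (x − 1.4)² + (y − 30.9)² = 25.81²; (x − 18.1)² + (y − 44.5)² = 42.99²; (x − 62.4)² + (y + 46.5)² = 80.28².
Subtracting the Station 0 equation from the Station 1 and Station 2 equations removes the quadratic terms:
33.4 x + 27.2 y = 169.11
122.0 x − 154.8 y = -679.48
Solving the 2×2 system: x ≈ 0.9, y ≈ 5.1 km.

0.9 km east, 5.1 km north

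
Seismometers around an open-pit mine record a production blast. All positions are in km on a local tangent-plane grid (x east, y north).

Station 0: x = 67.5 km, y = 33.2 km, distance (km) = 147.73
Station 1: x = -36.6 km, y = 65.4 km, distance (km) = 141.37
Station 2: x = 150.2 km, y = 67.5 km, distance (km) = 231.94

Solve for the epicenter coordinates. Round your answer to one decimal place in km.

Circle about each station: (x − 67.5)² + (y − 33.2)² = 147.73²; (x + 36.6)² + (y − 65.4)² = 141.37²; (x − 150.2)² + (y − 67.5)² = 231.94².
Subtracting pairs of circle equations eliminates x²+y² and gives linear equations (the radical axes):
-208.2 x + 64.4 y = 1796.91
165.4 x + 68.6 y = -10514.21
Solving the 2×2 system: x ≈ -32.1, y ≈ -75.9 km.
Check against Station 0 (with the unrounded x, y): √((x − 67.5)²+(y − 33.2)²) = 147.71 ≈ 147.73 km. ✓

x ≈ -32.1 km, y ≈ -75.9 km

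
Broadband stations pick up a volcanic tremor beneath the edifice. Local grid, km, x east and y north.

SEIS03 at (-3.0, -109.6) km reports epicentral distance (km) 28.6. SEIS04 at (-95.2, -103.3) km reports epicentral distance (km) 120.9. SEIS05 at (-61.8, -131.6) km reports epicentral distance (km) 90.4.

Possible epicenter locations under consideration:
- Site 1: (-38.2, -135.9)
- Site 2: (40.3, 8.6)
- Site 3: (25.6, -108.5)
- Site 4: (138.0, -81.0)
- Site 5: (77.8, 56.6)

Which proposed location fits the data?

Site 3

For each candidate, compare |candidate − station| to the reported distance:
Site 1: residuals SEIS03 15.3, SEIS04 55.2, SEIS05 66.4 → max 66.4 km
Site 2: residuals SEIS03 97.3, SEIS04 54.8, SEIS05 83.0 → max 97.3 km
Site 3: residuals SEIS03 0.0, SEIS04 0.0, SEIS05 0.0 → max 0.0 km
Site 4: residuals SEIS03 115.3, SEIS04 113.4, SEIS05 115.7 → max 115.7 km
Site 5: residuals SEIS03 156.2, SEIS04 114.7, SEIS05 143.9 → max 156.2 km
Only Site 3 has all residuals ≈ 0.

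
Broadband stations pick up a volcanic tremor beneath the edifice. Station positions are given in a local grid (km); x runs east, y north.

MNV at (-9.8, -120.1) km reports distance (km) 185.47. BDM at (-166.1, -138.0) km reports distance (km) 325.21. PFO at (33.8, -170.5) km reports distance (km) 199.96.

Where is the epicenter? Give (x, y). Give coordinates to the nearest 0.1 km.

x ≈ 124.7 km, y ≈ 7.6 km

Circle about each station: (x + 9.8)² + (y + 120.1)² = 185.47²; (x + 166.1)² + (y + 138.0)² = 325.21²; (x − 33.8)² + (y + 170.5)² = 199.96².
Subtracting pairs of circle equations eliminates x²+y² and gives linear equations (the radical axes):
-312.6 x − 35.8 y = -39249.26
87.2 x − 100.8 y = 10107.76
Solving the 2×2 system: x ≈ 124.7, y ≈ 7.6 km.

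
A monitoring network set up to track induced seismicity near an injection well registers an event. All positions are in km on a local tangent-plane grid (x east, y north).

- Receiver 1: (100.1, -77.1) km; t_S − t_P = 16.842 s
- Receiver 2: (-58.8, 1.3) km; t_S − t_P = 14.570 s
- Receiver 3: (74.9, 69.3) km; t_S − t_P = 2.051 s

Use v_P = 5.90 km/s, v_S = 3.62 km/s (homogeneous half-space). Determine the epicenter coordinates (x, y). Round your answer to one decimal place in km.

Distance from S−P lag: d = Δt · v_P v_S / (v_P − v_S) = Δt · (5.90·3.62)/(5.90−3.62) ≈ 9.3675·Δt.
So d_Receiver 1 = 157.77, d_Receiver 2 = 136.49, d_Receiver 3 = 19.21 km.
Circle about each station: (x − 100.1)² + (y + 77.1)² = 157.77²; (x + 58.8)² + (y − 1.3)² = 136.49²; (x − 74.9)² + (y − 69.3)² = 19.21².
Subtracting the Receiver 1 equation from the Receiver 2 and Receiver 3 equations removes the quadratic terms:
-317.8 x + 156.8 y = -6243.44
-50.4 x + 292.8 y = 18970.43
Solving the 2×2 system: x ≈ 56.4, y ≈ 74.5 km.

x ≈ 56.4 km, y ≈ 74.5 km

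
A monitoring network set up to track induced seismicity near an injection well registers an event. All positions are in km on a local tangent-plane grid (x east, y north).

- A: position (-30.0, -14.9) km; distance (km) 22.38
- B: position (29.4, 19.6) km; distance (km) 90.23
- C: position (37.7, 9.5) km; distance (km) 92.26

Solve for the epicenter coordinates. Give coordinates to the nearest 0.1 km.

x ≈ -44.9 km, y ≈ -31.6 km

Circle about each station: (x + 30.0)² + (y + 14.9)² = 22.38²; (x − 29.4)² + (y − 19.6)² = 90.23²; (x − 37.7)² + (y − 9.5)² = 92.26².
Subtracting the A equation from the B and C equations removes the quadratic terms:
118.8 x + 69.0 y = -7514.08
135.4 x + 48.8 y = -7621.51
Solving the 2×2 system: x ≈ -44.9, y ≈ -31.6 km.
Check against A (with the unrounded x, y): √((x + 30.0)²+(y + 14.9)²) = 22.37 ≈ 22.38 km. ✓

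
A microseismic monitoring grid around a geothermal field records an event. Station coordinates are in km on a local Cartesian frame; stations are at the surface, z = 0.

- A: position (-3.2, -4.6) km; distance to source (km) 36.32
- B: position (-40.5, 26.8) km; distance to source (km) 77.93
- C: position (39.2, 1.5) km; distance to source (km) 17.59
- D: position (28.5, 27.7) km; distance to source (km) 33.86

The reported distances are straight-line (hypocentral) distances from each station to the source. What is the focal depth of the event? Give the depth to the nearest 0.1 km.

Each station gives a sphere (x−x_i)² + (y−y_i)² + z² = d_i² (stations at z=0).
Subtracting the A sphere from B and C: z² cancels, leaving linear equations in x and y:
-74.6 x + 62.8 y = -2426.85
84.8 x + 12.2 y = 2517.22
Solving: x ≈ 30.100, y ≈ -2.889 km (keep extra digits for the depth step; rounded: 30.1, -2.9).
Then from the A sphere: z² = 36.32² − (x + 3.2)² − (y + 4.6)² with x = 30.100, y = -2.889, so z ≈ 14.399 ≈ 14.4 km.

depth ≈ 14.4 km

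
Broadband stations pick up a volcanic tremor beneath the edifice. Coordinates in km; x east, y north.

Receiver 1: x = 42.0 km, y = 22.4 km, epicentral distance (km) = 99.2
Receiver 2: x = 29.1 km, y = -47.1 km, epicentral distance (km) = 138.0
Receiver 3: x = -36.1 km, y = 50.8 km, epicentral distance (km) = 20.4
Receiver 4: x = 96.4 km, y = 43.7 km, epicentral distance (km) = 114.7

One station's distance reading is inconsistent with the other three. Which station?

Receiver 4

Solve using three stations at a time. Using Receiver 1, Receiver 2, Receiver 3 (subtract circle equations pairwise → linear system) gives (x, y) ≈ (-45.6, 68.9).
Distances from that point to each station vs reported:
  Receiver 1: calculated 99.2 vs reported 99.2 → residual 0.0 km
  Receiver 2: calculated 138.0 vs reported 138.0 → residual 0.0 km
  Receiver 3: calculated 20.5 vs reported 20.4 → residual 0.1 km
  Receiver 4: calculated 144.3 vs reported 114.7 → residual 29.6 km
Receiver 1, Receiver 2, Receiver 3 are mutually consistent (residuals ≈ 0); Receiver 4 is off by 29.6 km.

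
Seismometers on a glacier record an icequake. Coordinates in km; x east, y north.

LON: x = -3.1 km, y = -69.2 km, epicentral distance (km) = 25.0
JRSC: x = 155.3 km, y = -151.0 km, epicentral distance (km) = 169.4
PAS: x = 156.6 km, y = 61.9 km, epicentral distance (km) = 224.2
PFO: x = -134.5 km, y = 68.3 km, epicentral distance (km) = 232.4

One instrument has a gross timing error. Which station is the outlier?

Solve using three stations at a time. Using LON, JRSC, PAS (subtract circle equations pairwise → linear system) gives (x, y) ≈ (-4.3, -94.2).
Distances from that point to each station vs reported:
  LON: calculated 25.1 vs reported 25.0 → residual 0.1 km
  JRSC: calculated 169.4 vs reported 169.4 → residual 0.0 km
  PAS: calculated 224.2 vs reported 224.2 → residual 0.0 km
  PFO: calculated 208.2 vs reported 232.4 → residual 24.2 km
LON, JRSC, PAS are mutually consistent (residuals ≈ 0); PFO is off by 24.2 km.

PFO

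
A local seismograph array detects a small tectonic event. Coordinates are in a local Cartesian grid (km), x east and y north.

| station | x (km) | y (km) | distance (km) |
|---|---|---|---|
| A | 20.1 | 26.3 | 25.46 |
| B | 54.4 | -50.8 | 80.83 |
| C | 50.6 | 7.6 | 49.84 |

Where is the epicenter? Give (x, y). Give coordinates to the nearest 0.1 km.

Circle about each station: (x − 20.1)² + (y − 26.3)² = 25.46²; (x − 54.4)² + (y + 50.8)² = 80.83²; (x − 50.6)² + (y − 7.6)² = 49.84².
Subtracting the A equation from the B and C equations removes the quadratic terms:
68.6 x − 154.2 y = -1440.98
61.0 x − 37.4 y = -313.39
Solving the 2×2 system: x ≈ 0.8, y ≈ 9.7 km.

(0.8, 9.7)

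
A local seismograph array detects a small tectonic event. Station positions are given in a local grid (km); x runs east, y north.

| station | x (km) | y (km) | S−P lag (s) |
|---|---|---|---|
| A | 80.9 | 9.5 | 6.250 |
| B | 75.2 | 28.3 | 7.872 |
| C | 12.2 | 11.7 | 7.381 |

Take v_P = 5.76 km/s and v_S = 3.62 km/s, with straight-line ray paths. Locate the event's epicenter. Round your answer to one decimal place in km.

Distance from S−P lag: d = Δt · v_P v_S / (v_P − v_S) = Δt · (5.76·3.62)/(5.76−3.62) ≈ 9.7436·Δt.
So d_A = 60.90, d_B = 76.70, d_C = 71.92 km.
Circle about each station: (x − 80.9)² + (y − 9.5)² = 60.90²; (x − 75.2)² + (y − 28.3)² = 76.70²; (x − 12.2)² + (y − 11.7)² = 71.92².
Subtracting the A equation from the B and C equations removes the quadratic terms:
-11.4 x + 37.6 y = -2353.21
-137.4 x + 4.4 y = -7813.01
Solving the 2×2 system: x ≈ 55.4, y ≈ -45.8 km.
Check against A (with the unrounded x, y): √((x − 80.9)²+(y − 9.5)²) = 60.89 ≈ 60.90 km. ✓

(55.4, -45.8)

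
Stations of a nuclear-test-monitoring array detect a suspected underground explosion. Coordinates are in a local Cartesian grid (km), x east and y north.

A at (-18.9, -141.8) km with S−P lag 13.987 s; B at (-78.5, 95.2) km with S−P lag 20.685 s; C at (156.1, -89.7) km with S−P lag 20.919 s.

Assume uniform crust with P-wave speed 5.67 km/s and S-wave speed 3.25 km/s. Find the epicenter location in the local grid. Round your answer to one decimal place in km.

(5.4, -38.1)

Distance from S−P lag: d = Δt · v_P v_S / (v_P − v_S) = Δt · (5.67·3.25)/(5.67−3.25) ≈ 7.6147·Δt.
So d_A = 106.51, d_B = 157.51, d_C = 159.29 km.
Circle about each station: (x + 18.9)² + (y + 141.8)² = 106.51²; (x + 78.5)² + (y − 95.2)² = 157.51²; (x − 156.1)² + (y + 89.7)² = 159.29².
Subtracting pairs of circle equations eliminates x²+y² and gives linear equations (the radical axes):
-119.2 x + 474.0 y = -18704.18
350.0 x + 104.2 y = -2080.07
Solving the 2×2 system: x ≈ 5.4, y ≈ -38.1 km.
Check against A (with the unrounded x, y): √((x + 18.9)²+(y + 141.8)²) = 106.51 ≈ 106.51 km. ✓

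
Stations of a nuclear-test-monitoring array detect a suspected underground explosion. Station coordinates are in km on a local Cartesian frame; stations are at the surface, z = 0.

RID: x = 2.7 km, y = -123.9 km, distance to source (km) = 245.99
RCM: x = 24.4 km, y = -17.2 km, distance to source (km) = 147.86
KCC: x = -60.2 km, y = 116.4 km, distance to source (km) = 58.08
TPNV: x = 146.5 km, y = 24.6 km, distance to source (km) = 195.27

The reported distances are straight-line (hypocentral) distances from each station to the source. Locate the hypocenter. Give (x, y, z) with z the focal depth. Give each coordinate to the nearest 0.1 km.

Each station gives a sphere (x−x_i)² + (y−y_i)² + z² = d_i² (stations at z=0).
Subtracting the RID sphere from RCM and KCC: z² cancels, leaving linear equations in x and y:
43.4 x + 213.4 y = 24181.20
-125.8 x + 480.6 y = 58952.29
Solving: x ≈ -20.102, y ≈ 117.402 km (keep extra digits for the depth step; rounded: -20.1, 117.4).
Then from the RID sphere: z² = 245.99² − (x − 2.7)² − (y + 123.9)² with x = -20.102, y = 117.402, so z ≈ 42.006 ≈ 42.0 km.
Check against TPNV (with the unrounded solution): distance 195.28 ≈ 195.27 km. ✓

x ≈ -20.1 km, y ≈ 117.4 km, depth ≈ 42.0 km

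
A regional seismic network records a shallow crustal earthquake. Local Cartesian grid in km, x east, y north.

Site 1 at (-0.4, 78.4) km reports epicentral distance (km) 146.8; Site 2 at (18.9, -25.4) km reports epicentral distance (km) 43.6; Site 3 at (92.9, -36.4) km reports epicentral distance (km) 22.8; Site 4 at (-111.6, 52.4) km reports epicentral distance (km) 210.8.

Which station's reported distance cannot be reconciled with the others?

Site 2

Solve using three stations at a time. Using Site 1, Site 3, Site 4 (subtract circle equations pairwise → linear system) gives (x, y) ≈ (73.5, -48.4).
Distances from that point to each station vs reported:
  Site 1: calculated 146.8 vs reported 146.8 → residual 0.0 km
  Site 2: calculated 59.3 vs reported 43.6 → residual 15.7 km
  Site 3: calculated 22.8 vs reported 22.8 → residual 0.0 km
  Site 4: calculated 210.8 vs reported 210.8 → residual 0.0 km
Site 1, Site 3, Site 4 are mutually consistent (residuals ≈ 0); Site 2 is off by 15.7 km.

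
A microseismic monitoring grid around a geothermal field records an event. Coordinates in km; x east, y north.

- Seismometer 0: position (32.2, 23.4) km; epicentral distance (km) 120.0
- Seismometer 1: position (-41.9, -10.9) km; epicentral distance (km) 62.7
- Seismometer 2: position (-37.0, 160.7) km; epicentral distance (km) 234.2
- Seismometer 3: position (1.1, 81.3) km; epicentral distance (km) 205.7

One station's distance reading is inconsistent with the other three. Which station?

Seismometer 3

Solve using three stations at a time. Using Seismometer 0, Seismometer 1, Seismometer 2 (subtract circle equations pairwise → linear system) gives (x, y) ≈ (-38.6, -73.5).
Distances from that point to each station vs reported:
  Seismometer 0: calculated 120.0 vs reported 120.0 → residual 0.0 km
  Seismometer 1: calculated 62.7 vs reported 62.7 → residual 0.0 km
  Seismometer 2: calculated 234.2 vs reported 234.2 → residual 0.0 km
  Seismometer 3: calculated 159.8 vs reported 205.7 → residual 45.9 km
Seismometer 0, Seismometer 1, Seismometer 2 are mutually consistent (residuals ≈ 0); Seismometer 3 is off by 45.9 km.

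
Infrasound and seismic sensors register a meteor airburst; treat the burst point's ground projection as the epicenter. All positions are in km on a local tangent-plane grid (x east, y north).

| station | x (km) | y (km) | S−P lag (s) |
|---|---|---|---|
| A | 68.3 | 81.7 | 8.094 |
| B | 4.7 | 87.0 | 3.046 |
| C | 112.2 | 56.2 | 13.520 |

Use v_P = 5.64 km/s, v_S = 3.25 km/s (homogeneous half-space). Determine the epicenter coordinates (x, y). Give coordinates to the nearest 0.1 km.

x ≈ 8.8 km, y ≈ 64.0 km

Distance from S−P lag: d = Δt · v_P v_S / (v_P − v_S) = Δt · (5.64·3.25)/(5.64−3.25) ≈ 7.6695·Δt.
So d_A = 62.08, d_B = 23.36, d_C = 103.69 km.
Circle about each station: (x − 68.3)² + (y − 81.7)² = 62.08²; (x − 4.7)² + (y − 87.0)² = 23.36²; (x − 112.2)² + (y − 56.2)² = 103.69².
Subtracting the A equation from the B and C equations removes the quadratic terms:
-127.2 x + 10.6 y = -440.45
87.8 x − 51.0 y = -2490.19
Solving the 2×2 system: x ≈ 8.8, y ≈ 64.0 km.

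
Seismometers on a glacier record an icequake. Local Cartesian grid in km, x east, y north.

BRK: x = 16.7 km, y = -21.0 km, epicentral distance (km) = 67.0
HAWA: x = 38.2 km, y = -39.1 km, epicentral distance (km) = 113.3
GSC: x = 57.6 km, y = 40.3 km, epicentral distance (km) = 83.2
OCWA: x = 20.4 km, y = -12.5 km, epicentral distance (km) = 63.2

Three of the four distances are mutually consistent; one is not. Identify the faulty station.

Solve using three stations at a time. Using BRK, GSC, OCWA (subtract circle equations pairwise → linear system) gives (x, y) ≈ (-25.2, 31.4).
Distances from that point to each station vs reported:
  BRK: calculated 67.1 vs reported 67.0 → residual 0.1 km
  HAWA: calculated 94.8 vs reported 113.3 → residual 18.5 km
  GSC: calculated 83.3 vs reported 83.2 → residual 0.1 km
  OCWA: calculated 63.3 vs reported 63.2 → residual 0.1 km
BRK, GSC, OCWA are mutually consistent (residuals ≈ 0); HAWA is off by 18.5 km.

HAWA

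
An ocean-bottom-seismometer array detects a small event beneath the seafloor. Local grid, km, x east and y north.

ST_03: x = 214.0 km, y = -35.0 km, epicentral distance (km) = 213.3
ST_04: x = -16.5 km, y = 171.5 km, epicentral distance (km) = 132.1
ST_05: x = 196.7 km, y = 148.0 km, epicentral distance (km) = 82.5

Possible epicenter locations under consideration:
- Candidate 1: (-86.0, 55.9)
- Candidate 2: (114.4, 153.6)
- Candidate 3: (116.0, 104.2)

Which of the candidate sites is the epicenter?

Candidate 2

For each candidate, compare |candidate − station| to the reported distance:
Candidate 1: residuals ST_03 100.2, ST_04 2.8, ST_05 214.8 → max 214.8 km
Candidate 2: residuals ST_03 0.0, ST_04 0.0, ST_05 0.0 → max 0.0 km
Candidate 3: residuals ST_03 43.1, ST_04 16.5, ST_05 9.3 → max 43.1 km
Only Candidate 2 has all residuals ≈ 0.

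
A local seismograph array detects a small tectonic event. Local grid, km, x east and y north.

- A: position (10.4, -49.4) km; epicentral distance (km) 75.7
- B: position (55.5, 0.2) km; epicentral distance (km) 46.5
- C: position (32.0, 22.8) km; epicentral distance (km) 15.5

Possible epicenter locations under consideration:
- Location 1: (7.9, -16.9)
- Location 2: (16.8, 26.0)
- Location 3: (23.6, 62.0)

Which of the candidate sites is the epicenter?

For each candidate, compare |candidate − station| to the reported distance:
Location 1: residuals A 43.1, B 4.1, C 30.9 → max 43.1 km
Location 2: residuals A 0.0, B 0.0, C 0.0 → max 0.0 km
Location 3: residuals A 36.5, B 23.0, C 24.6 → max 36.5 km
Only Location 2 has all residuals ≈ 0.

Location 2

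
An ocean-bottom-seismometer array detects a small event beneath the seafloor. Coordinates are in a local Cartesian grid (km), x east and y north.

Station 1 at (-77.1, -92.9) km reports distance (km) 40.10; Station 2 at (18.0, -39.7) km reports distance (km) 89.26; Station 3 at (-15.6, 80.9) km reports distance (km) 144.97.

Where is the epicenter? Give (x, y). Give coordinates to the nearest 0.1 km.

Circle about each station: (x + 77.1)² + (y + 92.9)² = 40.10²; (x − 18.0)² + (y + 39.7)² = 89.26²; (x + 15.6)² + (y − 80.9)² = 144.97².
Subtracting pairs of circle equations eliminates x²+y² and gives linear equations (the radical axes):
190.2 x + 106.4 y = -19034.07
123.0 x + 347.6 y = -27194.94
Solving the 2×2 system: x ≈ -70.2, y ≈ -53.4 km.

x ≈ -70.2 km, y ≈ -53.4 km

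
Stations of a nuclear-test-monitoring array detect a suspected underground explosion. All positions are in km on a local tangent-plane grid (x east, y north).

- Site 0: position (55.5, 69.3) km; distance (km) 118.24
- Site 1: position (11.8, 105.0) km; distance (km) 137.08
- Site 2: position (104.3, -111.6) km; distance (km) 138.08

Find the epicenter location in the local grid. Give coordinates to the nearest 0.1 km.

Circle about each station: (x − 55.5)² + (y − 69.3)² = 118.24²; (x − 11.8)² + (y − 105.0)² = 137.08²; (x − 104.3)² + (y + 111.6)² = 138.08².
Subtracting pairs of circle equations eliminates x²+y² and gives linear equations (the radical axes):
-87.4 x + 71.4 y = -1528.73
97.6 x − 361.8 y = 10364.92
Solving the 2×2 system: x ≈ -7.6, y ≈ -30.7 km.

(-7.6, -30.7)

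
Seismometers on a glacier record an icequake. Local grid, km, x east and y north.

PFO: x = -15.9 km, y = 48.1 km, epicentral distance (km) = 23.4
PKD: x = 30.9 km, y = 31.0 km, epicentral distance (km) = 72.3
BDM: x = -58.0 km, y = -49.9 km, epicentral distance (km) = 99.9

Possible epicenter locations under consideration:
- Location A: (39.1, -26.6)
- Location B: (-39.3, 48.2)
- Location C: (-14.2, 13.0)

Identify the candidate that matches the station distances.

Location B

For each candidate, compare |candidate − station| to the reported distance:
Location A: residuals PFO 69.4, PKD 14.1, BDM 0.0 → max 69.4 km
Location B: residuals PFO 0.0, PKD 0.0, BDM 0.0 → max 0.0 km
Location C: residuals PFO 11.7, PKD 23.7, BDM 23.3 → max 23.7 km
Only Location B has all residuals ≈ 0.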